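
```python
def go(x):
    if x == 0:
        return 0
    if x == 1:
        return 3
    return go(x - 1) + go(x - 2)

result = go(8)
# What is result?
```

Build up from base cases: go(0)=0, go(1)=3, go(2)=3, go(3)=6, go(4)=9, go(5)=15, go(6)=24, ..., go(8)=63

Answer: 63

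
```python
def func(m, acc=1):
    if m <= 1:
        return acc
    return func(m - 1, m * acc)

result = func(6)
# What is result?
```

Accumulator trace (n, acc): (6, 1) -> (5, 6) -> (4, 30) -> (3, 120) -> (2, 360) -> (1, 720) -> return 720

Answer: 720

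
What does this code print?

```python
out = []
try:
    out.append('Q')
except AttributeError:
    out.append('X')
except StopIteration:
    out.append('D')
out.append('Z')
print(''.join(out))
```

Execution trace: 'Q' (try body, no exception) → 'Z' (after the try/except). Output: QZ

Answer: QZ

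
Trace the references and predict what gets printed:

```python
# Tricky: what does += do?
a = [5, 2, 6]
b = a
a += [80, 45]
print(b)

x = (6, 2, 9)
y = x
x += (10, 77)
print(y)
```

Key concept: += behavior differs for mutable vs immutable.
Step by step:
`a = [5, 2, 6]` → a = [5, 2, 6]
`b = a` → b = [5, 2, 6] (same object as a)
`a += [80, 45]` → a = [5, 2, 6, 80, 45] (same object as b); b = [5, 2, 6, 80, 45] (same object as a)
`print(b)` → prints [5, 2, 6, 80, 45]
`x = (6, 2, 9)` → x = (6, 2, 9)
`y = x` → y = (6, 2, 9)
`x += (10, 77)` → x = (6, 2, 9, 10, 77)
`print(y)` → prints (6, 2, 9)

Answer:
[5, 2, 6, 80, 45]
(6, 2, 9)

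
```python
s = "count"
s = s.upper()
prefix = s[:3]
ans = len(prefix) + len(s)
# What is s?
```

Trace:
`s = "count"` → s = 'count'
`s = s.upper()` → s = 'COUNT'
`prefix = s[:3]` → prefix = 'COU'
`ans = len(prefix) + len(s)` → ans = 8
So s = 'COUNT'

Answer: 'COUNT'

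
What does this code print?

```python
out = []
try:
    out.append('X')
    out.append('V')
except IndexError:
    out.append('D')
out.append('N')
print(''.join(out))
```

Execution trace: 'X' (try body) → 'V' (try body, no exception) → 'N' (after the try/except). Output: XVN

Answer: XVN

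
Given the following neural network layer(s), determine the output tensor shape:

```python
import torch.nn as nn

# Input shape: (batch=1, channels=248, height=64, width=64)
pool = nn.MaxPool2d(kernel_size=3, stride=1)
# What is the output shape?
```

Input: (1, 248, 64, 64) -> Output: (1, 248, 62, 62)

Answer: (1, 248, 62, 62)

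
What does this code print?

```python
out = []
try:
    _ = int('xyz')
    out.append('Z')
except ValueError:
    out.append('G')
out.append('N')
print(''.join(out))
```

Execution trace: 'G' (except ValueError) → 'N' (after the try/except). Output: GN

Answer: GN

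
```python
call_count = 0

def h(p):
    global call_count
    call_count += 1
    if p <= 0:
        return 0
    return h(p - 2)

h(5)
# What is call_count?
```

Linear recursion stepping by 2: 4 calls from p=5 down to ≤0.

Answer: 4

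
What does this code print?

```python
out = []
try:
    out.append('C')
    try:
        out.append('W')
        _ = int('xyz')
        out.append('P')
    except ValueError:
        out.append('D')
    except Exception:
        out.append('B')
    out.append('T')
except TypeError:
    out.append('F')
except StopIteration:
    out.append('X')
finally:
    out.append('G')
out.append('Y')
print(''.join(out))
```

Execution trace: 'C' (try body) → 'W' (inner try body) → 'D' (inner except ValueError) → 'T' (try body, no exception) → 'G' (finally) → 'Y' (after the try/except). Output: CWDTGY

Answer: CWDTGY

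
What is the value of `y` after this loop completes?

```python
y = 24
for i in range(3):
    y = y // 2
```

Halve 3 times: 24 // 2^3 = 3
`y` takes the values: 24 → 12 → 6 → 3

Answer: 3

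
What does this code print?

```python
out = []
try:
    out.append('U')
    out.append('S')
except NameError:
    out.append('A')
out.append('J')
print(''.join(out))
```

Execution trace: 'U' (try body) → 'S' (try body, no exception) → 'J' (after the try/except). Output: USJ

Answer: USJ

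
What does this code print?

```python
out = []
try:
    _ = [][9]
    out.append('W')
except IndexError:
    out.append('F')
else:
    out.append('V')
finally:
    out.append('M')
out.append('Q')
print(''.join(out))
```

Execution trace: 'F' (except IndexError) → 'M' (finally) → 'Q' (after the try/except). Output: FMQ

Answer: FMQ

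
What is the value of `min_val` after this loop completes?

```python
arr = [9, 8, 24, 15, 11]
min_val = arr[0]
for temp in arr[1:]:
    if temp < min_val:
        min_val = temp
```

Minimum of [9, 8, 24, 15, 11]
`min_val` takes the values: 9 → 8

Answer: 8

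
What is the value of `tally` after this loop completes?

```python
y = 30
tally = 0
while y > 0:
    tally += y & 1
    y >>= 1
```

Count set bits in 30 (binary: 0b11110)
`tally` takes the values: 0 → 1 → 2 → 3 → 4

Answer: 4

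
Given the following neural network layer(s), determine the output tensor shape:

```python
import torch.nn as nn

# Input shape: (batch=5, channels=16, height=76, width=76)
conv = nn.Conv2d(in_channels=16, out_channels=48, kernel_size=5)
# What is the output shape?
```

Input: (5, 16, 76, 76) -> Output: (5, 48, 72, 72)

Answer: (5, 48, 72, 72)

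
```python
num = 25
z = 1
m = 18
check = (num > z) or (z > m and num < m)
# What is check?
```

Trace:
`num = 25` → num = 25
`z = 1` → z = 1
`m = 18` → m = 18
`check = (num > z) or (z > m and num < m)` → check = True
So check = True

Answer: True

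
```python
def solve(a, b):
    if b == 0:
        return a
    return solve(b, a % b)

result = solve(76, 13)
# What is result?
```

solve(76, 13) -> solve(13, 11) -> solve(11, 2) -> solve(2, 1) -> solve(1, 0) -> 1

Answer: 1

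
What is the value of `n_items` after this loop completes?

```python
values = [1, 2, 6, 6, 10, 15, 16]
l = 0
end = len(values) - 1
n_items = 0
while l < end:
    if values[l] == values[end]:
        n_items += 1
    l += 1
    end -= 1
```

Count matching pairs from ends
`n_items` takes the values: 0

Answer: 0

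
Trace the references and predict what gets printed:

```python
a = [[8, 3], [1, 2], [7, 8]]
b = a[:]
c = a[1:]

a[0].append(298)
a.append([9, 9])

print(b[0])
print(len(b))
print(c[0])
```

Key concept: slice with nested mutation.
Step by step:
`a = [[8, 3], [1, 2], [7, 8]]` → a = [[8, 3], [1, 2], [7, 8]]
`b = a[:]` → b = [[8, 3], [1, 2], [7, 8]]
`c = a[1:]` → c = [[1, 2], [7, 8]]
`a[0].append(298)` → a = [[8, 3, 298], [1, 2], [7, 8]]; b = [[8, 3, 298], [1, 2], [7, 8]]
`a.append([9, 9])` → a = [[8, 3, 298], [1, 2], [7, 8], [9, 9]]
`print(b[0])` → prints [8, 3, 298]
`print(len(b))` → prints 3
`print(c[0])` → prints [1, 2]

Answer:
[8, 3, 298]
3
[1, 2]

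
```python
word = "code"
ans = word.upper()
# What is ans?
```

Trace:
`word = "code"` → word = 'code'
`ans = word.upper()` → ans = 'CODE'
So ans = 'CODE'

Answer: 'CODE'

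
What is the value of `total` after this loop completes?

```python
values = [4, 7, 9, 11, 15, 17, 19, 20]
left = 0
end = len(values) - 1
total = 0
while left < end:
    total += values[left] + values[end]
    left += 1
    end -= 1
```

Sum of pairs from ends
`total` takes the values: 0 → 24 → 50 → 76 → 102

Answer: 102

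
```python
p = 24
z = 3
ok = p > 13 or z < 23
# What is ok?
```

Trace:
`p = 24` → p = 24
`z = 3` → z = 3
`ok = p > 13 or z < 23` → ok = True
So ok = True

Answer: True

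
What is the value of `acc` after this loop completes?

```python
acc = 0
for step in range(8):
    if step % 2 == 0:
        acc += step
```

Sum of even numbers 0 to 7
`acc` takes the values: 0 → 2 → 6 → 12

Answer: 12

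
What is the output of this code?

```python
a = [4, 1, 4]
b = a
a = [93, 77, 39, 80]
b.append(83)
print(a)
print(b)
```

Key concept: rebinding vs mutation: a is rebound to a new list, b still points at the original.
Step by step:
`a = [4, 1, 4]` → a = [4, 1, 4]
`b = a` → b = [4, 1, 4] (same object as a)
`a = [93, 77, 39, 80]` → a = [93, 77, 39, 80]
`b.append(83)` → b = [4, 1, 4, 83]
`print(a)` → prints [93, 77, 39, 80]
`print(b)` → prints [4, 1, 4, 83]

Answer:
[93, 77, 39, 80]
[4, 1, 4, 83]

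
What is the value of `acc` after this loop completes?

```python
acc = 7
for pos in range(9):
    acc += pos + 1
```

Start at 7, add 1 to 9 = 52
`acc` takes the values: 7 → 8 → 10 → 13 → 17 → 22 → 28 → 35 → 43 → 52

Answer: 52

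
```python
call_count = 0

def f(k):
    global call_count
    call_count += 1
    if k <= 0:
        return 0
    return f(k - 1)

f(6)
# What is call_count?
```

Linear recursion stepping by 1: 7 calls from k=6 down to ≤0.

Answer: 7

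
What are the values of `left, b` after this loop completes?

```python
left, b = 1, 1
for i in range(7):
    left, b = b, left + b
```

Fibonacci: after 7 iterations
`left, b` takes the values: (1, 1) → (1, 2) → (2, 3) → (3, 5) → (5, 8) → (8, 13) → (13, 21) → (21, 34)

Answer: 21, 34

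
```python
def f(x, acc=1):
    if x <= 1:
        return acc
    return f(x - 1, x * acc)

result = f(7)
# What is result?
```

Accumulator trace (n, acc): (7, 1) -> (6, 7) -> (5, 42) -> (4, 210) -> (3, 840) -> (2, 2520) -> (1, 5040) -> return 5040

Answer: 5040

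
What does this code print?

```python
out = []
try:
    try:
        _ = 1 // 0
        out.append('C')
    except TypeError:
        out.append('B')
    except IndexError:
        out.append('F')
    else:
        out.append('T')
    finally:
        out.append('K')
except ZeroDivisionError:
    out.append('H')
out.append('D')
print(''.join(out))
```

Execution trace: 'K' (finally) → 'H' (outer except ZeroDivisionError) → 'D' (after the try/except). Output: KHD

Answer: KHD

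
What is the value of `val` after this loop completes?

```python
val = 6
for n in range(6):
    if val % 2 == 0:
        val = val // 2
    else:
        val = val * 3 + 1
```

Collatz-style transformation from 6
`val` takes the values: 6 → 3 → 10 → 5 → 16 → 8 → 4

Answer: 4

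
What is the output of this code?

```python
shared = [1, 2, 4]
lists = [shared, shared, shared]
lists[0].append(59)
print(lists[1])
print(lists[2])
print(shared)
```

Key concept: list of same reference.
Step by step:
`shared = [1, 2, 4]` → shared = [1, 2, 4]
`lists = [shared, shared, shared]` → lists = [[1, 2, 4], [1, 2, 4], [1, 2, 4]]
`lists[0].append(59)` → shared = [1, 2, 4, 59]; lists = [[1, 2, 4, 59], [1, 2, 4, 59], [1, 2, 4, 59]]
`print(lists[1])` → prints [1, 2, 4, 59]
`print(lists[2])` → prints [1, 2, 4, 59]
`print(shared)` → prints [1, 2, 4, 59]

Answer:
[1, 2, 4, 59]
[1, 2, 4, 59]
[1, 2, 4, 59]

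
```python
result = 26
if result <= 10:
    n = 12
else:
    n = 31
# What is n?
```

Trace:
`result = 26` → result = 26
`if result <= 10: ...` → result <= 10 is False, take else branch → n = 31
So n = 31

Answer: 31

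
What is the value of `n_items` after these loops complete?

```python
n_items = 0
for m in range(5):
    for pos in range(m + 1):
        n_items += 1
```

Triangle: 1 + 2 + ... + 5
`n_items` takes the values: 0 → 1 → 2 → 3 → 4 → 5 → 6 → 7 → 8 → 9 → 10 → 11 → 12 → 13 → 14 → 15

Answer: 15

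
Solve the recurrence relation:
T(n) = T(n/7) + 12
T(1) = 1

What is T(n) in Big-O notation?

Each step divides n by 7 and adds 12. After log_7(n) steps we reach T(1)=1. So T(n) = 12·log_7(n) + 1 = O(log n).

Answer: O(log n)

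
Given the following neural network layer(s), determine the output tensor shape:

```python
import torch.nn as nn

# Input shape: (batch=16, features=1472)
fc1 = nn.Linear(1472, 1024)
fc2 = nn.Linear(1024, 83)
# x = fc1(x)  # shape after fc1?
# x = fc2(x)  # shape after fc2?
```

Input: (16, 1472) -> after fc1: (16, 1024) -> Output: (16, 83)

Answer: (16, 83)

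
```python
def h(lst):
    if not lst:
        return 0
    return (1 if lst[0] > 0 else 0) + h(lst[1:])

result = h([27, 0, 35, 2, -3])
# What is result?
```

Count of positive elements in [27, 0, 35, 2, -3] = 3

Answer: 3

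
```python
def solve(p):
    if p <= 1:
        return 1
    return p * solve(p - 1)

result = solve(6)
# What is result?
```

solve(6) = 6 * 5 * 4 * 3 * 2 * 1 = 720

Answer: 720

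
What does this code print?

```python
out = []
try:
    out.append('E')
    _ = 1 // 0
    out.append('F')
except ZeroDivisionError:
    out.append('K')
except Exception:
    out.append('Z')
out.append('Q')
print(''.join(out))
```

Execution trace: 'E' (try body) → 'K' (except ZeroDivisionError) → 'Q' (after the try/except). Output: EKQ

Answer: EKQ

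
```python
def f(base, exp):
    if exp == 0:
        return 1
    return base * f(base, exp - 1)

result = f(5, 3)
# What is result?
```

f(5, 3) = 5 * 5 * 5 = 125

Answer: 125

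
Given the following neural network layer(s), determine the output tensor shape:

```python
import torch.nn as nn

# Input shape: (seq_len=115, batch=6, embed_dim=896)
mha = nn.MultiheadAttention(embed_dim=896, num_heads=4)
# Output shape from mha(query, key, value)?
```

Input: (115, 6, 896) -> Output: (115, 6, 896)

Answer: (115, 6, 896)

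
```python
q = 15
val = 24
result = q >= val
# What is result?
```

Trace:
`q = 15` → q = 15
`val = 24` → val = 24
`result = q >= val` → result = False
So result = False

Answer: False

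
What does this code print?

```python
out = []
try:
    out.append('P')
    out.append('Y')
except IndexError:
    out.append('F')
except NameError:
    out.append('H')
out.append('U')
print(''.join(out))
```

Execution trace: 'P' (try body) → 'Y' (try body, no exception) → 'U' (after the try/except). Output: PYU

Answer: PYU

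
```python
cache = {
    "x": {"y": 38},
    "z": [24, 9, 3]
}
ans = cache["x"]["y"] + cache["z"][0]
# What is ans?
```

Trace:
`cache = { ...` → cache = {'x': {'y': 38}, 'z': [24, 9, 3]}
`ans = cache["x"]["y"] + cache["z"][0]` → ans = 62
So ans = 62

Answer: 62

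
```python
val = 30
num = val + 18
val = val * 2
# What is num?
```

Trace:
`val = 30` → val = 30
`num = val + 18` → num = 48
`val = val * 2` → val = 60
So num = 48

Answer: 48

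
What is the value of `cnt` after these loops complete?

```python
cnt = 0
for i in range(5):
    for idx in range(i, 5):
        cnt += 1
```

Upper triangle: 5 + 4 + ... + 1
`cnt` takes the values: 0 → 1 → 2 → 3 → 4 → 5 → 6 → 7 → 8 → 9 → 10 → 11 → 12 → 13 → 14 → 15

Answer: 15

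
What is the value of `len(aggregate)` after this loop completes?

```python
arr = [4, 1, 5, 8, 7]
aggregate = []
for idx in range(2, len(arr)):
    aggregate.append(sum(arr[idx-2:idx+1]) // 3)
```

Number of 3-element averages
`aggregate` takes the values: [] → [3] → [3, 4] → [3, 4, 6]
So `len(aggregate)` = 3

Answer: 3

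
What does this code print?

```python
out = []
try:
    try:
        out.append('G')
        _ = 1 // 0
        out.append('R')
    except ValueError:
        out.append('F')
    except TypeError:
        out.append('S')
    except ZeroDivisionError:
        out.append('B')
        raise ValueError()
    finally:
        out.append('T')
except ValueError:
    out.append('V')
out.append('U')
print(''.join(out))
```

Execution trace: 'G' (inner try body) → 'B' (inner except ZeroDivisionError) → 'T' (inner finally) → 'V' (outer except ValueError) → 'U' (after the try/except). Output: GBTVU

Answer: GBTVU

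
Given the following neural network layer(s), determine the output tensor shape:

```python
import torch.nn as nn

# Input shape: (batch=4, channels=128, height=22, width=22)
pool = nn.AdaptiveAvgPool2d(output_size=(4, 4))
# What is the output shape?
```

Input: (4, 128, 22, 22) -> Output: (4, 128, 4, 4)

Answer: (4, 128, 4, 4)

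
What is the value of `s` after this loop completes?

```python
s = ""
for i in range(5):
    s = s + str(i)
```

Concatenate digits 0 to 4
`s` takes the values: "" → "0" → "01" → "012" → "0123" → "01234"

Answer: "01234"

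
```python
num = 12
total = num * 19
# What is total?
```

Trace:
`num = 12` → num = 12
`total = num * 19` → total = 228
So total = 228

Answer: 228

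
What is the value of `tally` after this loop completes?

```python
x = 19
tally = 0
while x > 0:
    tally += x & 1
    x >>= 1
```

Count set bits in 19 (binary: 0b10011)
`tally` takes the values: 0 → 1 → 2 → 3

Answer: 3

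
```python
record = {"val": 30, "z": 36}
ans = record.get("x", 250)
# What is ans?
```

Trace:
`record = {"val": 30, "z": 36}` → record = {'val': 30, 'z': 36}
`ans = record.get("x", 250)` → ans = 250
So ans = 250

Answer: 250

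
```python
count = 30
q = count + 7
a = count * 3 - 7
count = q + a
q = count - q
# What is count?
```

Trace:
`count = 30` → count = 30
`q = count + 7` → q = 37
`a = count * 3 - 7` → a = 83
`count = q + a` → count = 120
`q = count - q` → q = 83
So count = 120

Answer: 120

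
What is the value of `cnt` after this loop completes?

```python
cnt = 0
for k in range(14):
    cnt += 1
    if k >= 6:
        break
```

Loop breaks when k reaches 6, cnt is 7
`cnt` takes the values: 0 → 1 → 2 → 3 → 4 → 5 → 6 → 7

Answer: 7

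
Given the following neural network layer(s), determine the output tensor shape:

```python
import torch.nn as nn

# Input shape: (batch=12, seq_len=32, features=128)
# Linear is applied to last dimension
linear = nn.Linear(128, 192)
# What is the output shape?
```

Input: (12, 32, 128) -> Output: (12, 32, 192)

Answer: (12, 32, 192)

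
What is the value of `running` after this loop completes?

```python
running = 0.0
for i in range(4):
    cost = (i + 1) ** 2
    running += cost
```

Sum of squared losses 1² + 2² + ... + 4²
`running` takes the values: 0.0 → 1.0 → 5.0 → 14.0 → 30.0

Answer: 30.0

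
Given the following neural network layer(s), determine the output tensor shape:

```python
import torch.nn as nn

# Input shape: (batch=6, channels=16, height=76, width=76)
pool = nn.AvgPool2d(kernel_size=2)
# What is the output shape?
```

Input: (6, 16, 76, 76) -> Output: (6, 16, 38, 38)

Answer: (6, 16, 38, 38)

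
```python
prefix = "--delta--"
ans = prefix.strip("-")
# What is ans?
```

Trace:
`prefix = "--delta--"` → prefix = '--delta--'
`ans = prefix.strip("-")` → ans = 'delta'
So ans = 'delta'

Answer: 'delta'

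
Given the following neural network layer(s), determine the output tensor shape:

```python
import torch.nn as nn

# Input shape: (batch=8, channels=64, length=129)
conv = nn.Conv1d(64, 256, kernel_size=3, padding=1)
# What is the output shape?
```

Input: (8, 64, 129) -> Output: (8, 256, 129)

Answer: (8, 256, 129)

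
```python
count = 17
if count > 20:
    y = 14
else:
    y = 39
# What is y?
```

Trace:
`count = 17` → count = 17
`if count > 20: ...` → count > 20 is False, take else branch → y = 39
So y = 39

Answer: 39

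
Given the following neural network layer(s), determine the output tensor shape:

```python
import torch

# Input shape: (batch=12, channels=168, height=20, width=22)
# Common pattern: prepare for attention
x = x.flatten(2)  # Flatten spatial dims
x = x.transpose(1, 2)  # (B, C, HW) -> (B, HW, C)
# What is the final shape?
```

Input: (12, 168, 20, 22) -> after flatten(2): (12, 168, 440) -> Output: (12, 440, 168)

Answer: (12, 440, 168)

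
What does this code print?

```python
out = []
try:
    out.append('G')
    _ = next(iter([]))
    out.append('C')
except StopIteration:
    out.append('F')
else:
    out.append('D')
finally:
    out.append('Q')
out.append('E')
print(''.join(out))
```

Execution trace: 'G' (try body) → 'F' (except StopIteration) → 'Q' (finally) → 'E' (after the try/except). Output: GFQE

Answer: GFQE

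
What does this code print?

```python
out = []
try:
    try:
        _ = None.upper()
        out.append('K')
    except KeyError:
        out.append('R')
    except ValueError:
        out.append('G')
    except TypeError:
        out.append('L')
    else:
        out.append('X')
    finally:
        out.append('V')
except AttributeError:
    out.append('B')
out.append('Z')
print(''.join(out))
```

Execution trace: 'V' (finally) → 'B' (outer except AttributeError) → 'Z' (after the try/except). Output: VBZ

Answer: VBZ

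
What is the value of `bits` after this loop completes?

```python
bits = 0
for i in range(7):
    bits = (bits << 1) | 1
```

Build 7 consecutive 1-bits: 0b1111111
`bits` takes the values: 0 → 1 → 3 → 7 → 15 → 31 → 63 → 127

Answer: 127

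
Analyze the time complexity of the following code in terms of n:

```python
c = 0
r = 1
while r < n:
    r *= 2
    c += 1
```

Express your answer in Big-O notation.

Each loop level contributes: log n. Multiplying the contributions gives O(log n).

Answer: O(log n)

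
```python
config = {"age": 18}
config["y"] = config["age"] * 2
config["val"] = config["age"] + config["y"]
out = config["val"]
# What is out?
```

Trace:
`config = {"age": 18}` → config = {'age': 18}
`config["y"] = config["age"] * 2` → config = {'age': 18, 'y': 36}
`config["val"] = config["age"] + config["y"]` → config = {'age': 18, 'y': 36, 'val': 54}
`out = config["val"]` → out = 54
So out = 54

Answer: 54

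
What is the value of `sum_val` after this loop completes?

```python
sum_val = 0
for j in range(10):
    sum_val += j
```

Sum of 0 to 9 = 45
`sum_val` takes the values: 0 → 1 → 3 → 6 → 10 → 15 → 21 → 28 → 36 → 45

Answer: 45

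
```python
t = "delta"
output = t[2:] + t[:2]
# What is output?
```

Trace:
`t = "delta"` → t = 'delta'
`output = t[2:] + t[:2]` → output = 'ltade'
So output = 'ltade'

Answer: 'ltade'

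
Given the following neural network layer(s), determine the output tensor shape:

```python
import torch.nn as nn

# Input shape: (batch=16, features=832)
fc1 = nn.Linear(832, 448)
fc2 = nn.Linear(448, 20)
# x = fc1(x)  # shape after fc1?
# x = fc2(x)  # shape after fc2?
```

Input: (16, 832) -> after fc1: (16, 448) -> Output: (16, 20)

Answer: (16, 20)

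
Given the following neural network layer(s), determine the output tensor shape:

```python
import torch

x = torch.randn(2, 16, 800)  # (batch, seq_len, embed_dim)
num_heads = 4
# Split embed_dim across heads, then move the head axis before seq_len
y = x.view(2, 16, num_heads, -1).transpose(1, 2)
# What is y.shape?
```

Input: (2, 16, 800) -> head_dim = 800 // 4 = 200; after view: (2, 16, 4, 200) -> after transpose(1, 2): (2, 4, 16, 200) -> Output: (2, 4, 16, 200)

Answer: (2, 4, 16, 200)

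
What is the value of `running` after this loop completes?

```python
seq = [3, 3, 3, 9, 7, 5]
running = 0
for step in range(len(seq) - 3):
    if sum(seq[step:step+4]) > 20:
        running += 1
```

Count windows with sum > 20
`running` takes the values: 0 → 1 → 2

Answer: 2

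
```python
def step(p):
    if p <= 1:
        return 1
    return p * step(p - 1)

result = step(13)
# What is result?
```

step(13) = 13 * 12 * 11 * 10 * 9 * 8 * 7 * 6 * 5 * 4 * 3 * 2 * 1 = 6227020800

Answer: 6227020800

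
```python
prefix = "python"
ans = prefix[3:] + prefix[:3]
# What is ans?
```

Trace:
`prefix = "python"` → prefix = 'python'
`ans = prefix[3:] + prefix[:3]` → ans = 'honpyt'
So ans = 'honpyt'

Answer: 'honpyt'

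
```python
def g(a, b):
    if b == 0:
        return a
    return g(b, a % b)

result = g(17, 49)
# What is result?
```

g(17, 49) -> g(49, 17) -> g(17, 15) -> g(15, 2) -> g(2, 1) -> g(1, 0) -> 1

Answer: 1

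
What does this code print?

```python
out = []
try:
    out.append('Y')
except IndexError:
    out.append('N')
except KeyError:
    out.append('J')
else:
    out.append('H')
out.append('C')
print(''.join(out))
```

Execution trace: 'Y' (try body, no exception) → 'H' (else) → 'C' (after the try/except). Output: YHC

Answer: YHC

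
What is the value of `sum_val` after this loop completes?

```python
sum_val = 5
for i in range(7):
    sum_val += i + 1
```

Start at 5, add 1 to 7 = 33
`sum_val` takes the values: 5 → 6 → 8 → 11 → 15 → 20 → 26 → 33

Answer: 33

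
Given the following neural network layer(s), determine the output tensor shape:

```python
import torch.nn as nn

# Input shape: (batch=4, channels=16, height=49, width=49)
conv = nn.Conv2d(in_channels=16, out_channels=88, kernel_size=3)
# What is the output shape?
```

Input: (4, 16, 49, 49) -> Output: (4, 88, 47, 47)

Answer: (4, 88, 47, 47)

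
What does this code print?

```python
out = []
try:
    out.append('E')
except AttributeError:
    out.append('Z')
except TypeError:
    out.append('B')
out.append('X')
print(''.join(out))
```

Execution trace: 'E' (try body, no exception) → 'X' (after the try/except). Output: EX

Answer: EX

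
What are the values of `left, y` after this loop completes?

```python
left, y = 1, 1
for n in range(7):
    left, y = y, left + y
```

Fibonacci: after 7 iterations
`left, y` takes the values: (1, 1) → (1, 2) → (2, 3) → (3, 5) → (5, 8) → (8, 13) → (13, 21) → (21, 34)

Answer: 21, 34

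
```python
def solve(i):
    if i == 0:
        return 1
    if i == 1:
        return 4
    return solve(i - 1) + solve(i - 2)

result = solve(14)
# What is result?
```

Build up from base cases: solve(0)=1, solve(1)=4, solve(2)=5, solve(3)=9, solve(4)=14, solve(5)=23, solve(6)=37, ..., solve(14)=1741

Answer: 1741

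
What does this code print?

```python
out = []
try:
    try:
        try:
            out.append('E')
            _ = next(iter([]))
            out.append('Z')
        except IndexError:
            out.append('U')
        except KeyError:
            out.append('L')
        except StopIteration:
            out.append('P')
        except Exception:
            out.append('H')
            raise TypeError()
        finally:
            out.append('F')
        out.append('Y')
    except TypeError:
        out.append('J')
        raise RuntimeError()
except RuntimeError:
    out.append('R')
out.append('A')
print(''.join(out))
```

Execution trace: 'E' (inner try body) → 'P' (inner except StopIteration) → 'F' (inner finally) → 'Y' (try body, no exception) → 'A' (after the try/except). Output: EPFYA

Answer: EPFYA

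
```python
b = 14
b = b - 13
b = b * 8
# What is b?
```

Trace:
`b = 14` → b = 14
`b = b - 13` → b = 1
`b = b * 8` → b = 8
So b = 8

Answer: 8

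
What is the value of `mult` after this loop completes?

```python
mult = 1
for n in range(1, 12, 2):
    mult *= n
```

Product of 1, 3, 5, ... up to 11
`mult` takes the values: 1 → 3 → 15 → 105 → 945 → 10395

Answer: 10395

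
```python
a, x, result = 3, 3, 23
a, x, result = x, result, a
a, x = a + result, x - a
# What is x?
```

Trace:
`a, x, result = 3, 3, 23` → a = 3; x = 3; result = 23
`a, x, result = x, result, a` → a = 3; x = 23; result = 3
`a, x = a + result, x - a` → a = 6; x = 20
So x = 20

Answer: 20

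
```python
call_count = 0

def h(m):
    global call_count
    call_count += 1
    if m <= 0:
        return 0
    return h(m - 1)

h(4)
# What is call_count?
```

Linear recursion stepping by 1: 5 calls from m=4 down to ≤0.

Answer: 5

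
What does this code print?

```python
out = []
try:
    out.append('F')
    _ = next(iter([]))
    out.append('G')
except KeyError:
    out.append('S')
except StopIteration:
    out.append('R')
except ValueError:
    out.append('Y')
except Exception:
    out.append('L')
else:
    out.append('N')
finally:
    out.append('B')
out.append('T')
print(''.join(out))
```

Execution trace: 'F' (try body) → 'R' (except StopIteration) → 'B' (finally) → 'T' (after the try/except). Output: FRBT

Answer: FRBT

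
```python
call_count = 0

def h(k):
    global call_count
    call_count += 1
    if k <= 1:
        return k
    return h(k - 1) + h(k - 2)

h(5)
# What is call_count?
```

Calls(k) = 1 + Calls(k-1) + Calls(k-2); Calls(0)=Calls(1)=1. For k=5 this gives 15.

Answer: 15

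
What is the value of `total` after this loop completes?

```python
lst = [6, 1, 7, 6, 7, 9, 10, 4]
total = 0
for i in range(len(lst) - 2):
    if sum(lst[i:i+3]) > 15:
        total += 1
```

Count windows with sum > 15
`total` takes the values: 0 → 1 → 2 → 3 → 4

Answer: 4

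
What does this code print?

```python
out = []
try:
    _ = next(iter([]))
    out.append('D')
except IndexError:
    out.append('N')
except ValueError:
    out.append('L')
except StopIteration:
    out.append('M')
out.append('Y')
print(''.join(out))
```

Execution trace: 'M' (except StopIteration) → 'Y' (after the try/except). Output: MY

Answer: MY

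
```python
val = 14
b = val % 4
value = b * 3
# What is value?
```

Trace:
`val = 14` → val = 14
`b = val % 4` → b = 2
`value = b * 3` → value = 6
So value = 6

Answer: 6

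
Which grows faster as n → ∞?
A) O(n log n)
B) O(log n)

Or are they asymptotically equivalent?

O(n log n) vs O(log n): Higher order terms dominate.

Answer: A) O(n log n) grows faster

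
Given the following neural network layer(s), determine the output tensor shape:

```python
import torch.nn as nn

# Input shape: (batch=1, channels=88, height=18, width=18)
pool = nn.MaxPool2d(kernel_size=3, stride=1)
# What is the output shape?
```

Input: (1, 88, 18, 18) -> Output: (1, 88, 16, 16)

Answer: (1, 88, 16, 16)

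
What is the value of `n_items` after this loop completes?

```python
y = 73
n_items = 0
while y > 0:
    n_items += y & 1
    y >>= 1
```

Count set bits in 73 (binary: 0b1001001)
`n_items` takes the values: 0 → 1 → 2 → 3

Answer: 3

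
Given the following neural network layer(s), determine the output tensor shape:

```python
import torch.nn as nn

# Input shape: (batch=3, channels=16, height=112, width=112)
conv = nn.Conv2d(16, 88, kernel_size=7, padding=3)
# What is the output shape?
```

Input: (3, 16, 112, 112) -> Output: (3, 88, 112, 112)

Answer: (3, 88, 112, 112)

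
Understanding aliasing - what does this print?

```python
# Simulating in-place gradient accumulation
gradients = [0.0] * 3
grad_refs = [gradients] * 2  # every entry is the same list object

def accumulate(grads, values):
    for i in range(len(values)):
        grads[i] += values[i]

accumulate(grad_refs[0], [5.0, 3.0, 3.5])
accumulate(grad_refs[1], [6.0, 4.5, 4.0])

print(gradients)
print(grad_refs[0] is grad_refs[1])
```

Key concept: gradient accumulation aliasing.
Step by step:
`gradients = [0.0] * 3` → gradients = [0.0, 0.0, 0.0]
`grad_refs = [gradients] * 2` → grad_refs = [[0.0, 0.0, 0.0], [0.0, 0.0, 0.0]]
`accumulate(grad_refs[0], [5.0, 3.0, 3.5])` → gradients = [5.0, 3.0, 3.5]; grad_refs = [[5.0, 3.0, 3.5], [5.0, 3.0, 3.5]]
`accumulate(grad_refs[1], [6.0, 4.5, 4.0])` → gradients = [11.0, 7.5, 7.5]; grad_refs = [[11.0, 7.5, 7.5], [11.0, 7.5, 7.5]]
`print(gradients)` → prints [11.0, 7.5, 7.5]
`print(grad_refs[0] is grad_refs[1])` → prints True

Answer:
[11.0, 7.5, 7.5]
True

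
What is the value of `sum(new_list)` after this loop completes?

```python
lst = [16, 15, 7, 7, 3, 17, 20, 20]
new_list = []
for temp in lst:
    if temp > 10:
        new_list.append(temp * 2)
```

Sum of doubled values > 10
`new_list` takes the values: [] → [32] → [32, 30] → [32, 30, 34] → [32, 30, 34, 40] → [32, 30, 34, 40, 40]
So `sum(new_list)` = 176

Answer: 176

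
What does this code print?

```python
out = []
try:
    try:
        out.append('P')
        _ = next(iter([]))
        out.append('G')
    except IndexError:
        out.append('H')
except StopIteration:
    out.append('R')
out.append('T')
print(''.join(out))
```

Execution trace: 'P' (try body) → 'R' (outer except StopIteration) → 'T' (after the try/except). Output: PRT

Answer: PRT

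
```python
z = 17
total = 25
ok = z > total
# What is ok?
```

Trace:
`z = 17` → z = 17
`total = 25` → total = 25
`ok = z > total` → ok = False
So ok = False

Answer: False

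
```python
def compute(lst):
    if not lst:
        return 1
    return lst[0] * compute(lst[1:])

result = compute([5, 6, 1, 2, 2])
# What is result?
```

Product over [5, 6, 1, 2, 2] = 5 * 6 * 1 * 2 * 2 = 120

Answer: 120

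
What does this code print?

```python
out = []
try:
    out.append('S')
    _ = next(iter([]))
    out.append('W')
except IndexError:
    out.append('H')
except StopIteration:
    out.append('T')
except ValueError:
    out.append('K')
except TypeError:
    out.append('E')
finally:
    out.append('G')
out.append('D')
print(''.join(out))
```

Execution trace: 'S' (try body) → 'T' (except StopIteration) → 'G' (finally) → 'D' (after the try/except). Output: STGD

Answer: STGD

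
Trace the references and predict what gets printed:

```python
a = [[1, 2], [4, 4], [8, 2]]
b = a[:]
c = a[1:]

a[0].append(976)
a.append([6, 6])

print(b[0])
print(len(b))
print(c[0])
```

Key concept: slice with nested mutation.
Step by step:
`a = [[1, 2], [4, 4], [8, 2]]` → a = [[1, 2], [4, 4], [8, 2]]
`b = a[:]` → b = [[1, 2], [4, 4], [8, 2]]
`c = a[1:]` → c = [[4, 4], [8, 2]]
`a[0].append(976)` → a = [[1, 2, 976], [4, 4], [8, 2]]; b = [[1, 2, 976], [4, 4], [8, 2]]
`a.append([6, 6])` → a = [[1, 2, 976], [4, 4], [8, 2], [6, 6]]
`print(b[0])` → prints [1, 2, 976]
`print(len(b))` → prints 3
`print(c[0])` → prints [4, 4]

Answer:
[1, 2, 976]
3
[4, 4]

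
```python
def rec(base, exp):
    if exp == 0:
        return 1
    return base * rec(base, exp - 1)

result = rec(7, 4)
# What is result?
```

rec(7, 4) = 7 * 7 * 7 * 7 = 2401

Answer: 2401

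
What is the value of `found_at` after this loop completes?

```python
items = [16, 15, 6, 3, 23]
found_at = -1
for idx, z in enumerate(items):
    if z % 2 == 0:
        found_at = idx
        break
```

First even number index in [16, 15, 6, 3, 23]
`found_at` takes the values: -1 → 0

Answer: 0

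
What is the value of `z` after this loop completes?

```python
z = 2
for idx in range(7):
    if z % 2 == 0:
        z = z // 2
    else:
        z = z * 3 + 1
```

Collatz-style transformation from 2
`z` takes the values: 2 → 1 → 4 → 2 → 1 → 4 → 2 → 1

Answer: 1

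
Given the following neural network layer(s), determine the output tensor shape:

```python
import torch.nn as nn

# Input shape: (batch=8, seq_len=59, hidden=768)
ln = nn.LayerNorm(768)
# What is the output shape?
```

Input: (8, 59, 768) -> Output: (8, 59, 768)

Answer: (8, 59, 768)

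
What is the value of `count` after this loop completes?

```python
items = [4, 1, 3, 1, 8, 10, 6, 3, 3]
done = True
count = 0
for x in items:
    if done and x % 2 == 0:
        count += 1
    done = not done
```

Count even values at even positions
`count` takes the values: 0 → 1 → 2 → 3

Answer: 3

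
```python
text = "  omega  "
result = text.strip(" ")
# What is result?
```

Trace:
`text = "  omega  "` → text = '  omega  '
`result = text.strip(" ")` → result = 'omega'
So result = 'omega'

Answer: 'omega'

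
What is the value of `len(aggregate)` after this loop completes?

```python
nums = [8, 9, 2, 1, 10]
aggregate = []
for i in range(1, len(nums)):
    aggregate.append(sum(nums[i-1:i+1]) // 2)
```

Number of 2-element averages
`aggregate` takes the values: [] → [8] → [8, 5] → [8, 5, 1] → [8, 5, 1, 5]
So `len(aggregate)` = 4

Answer: 4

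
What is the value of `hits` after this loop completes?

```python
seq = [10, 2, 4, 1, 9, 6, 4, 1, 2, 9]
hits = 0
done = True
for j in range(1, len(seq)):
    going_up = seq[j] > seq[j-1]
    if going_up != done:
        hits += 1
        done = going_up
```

Count direction changes in [10, 2, 4, 1, 9, 6, 4, 1, 2, 9]
`hits` takes the values: 0 → 1 → 2 → 3 → 4 → 5 → 6

Answer: 6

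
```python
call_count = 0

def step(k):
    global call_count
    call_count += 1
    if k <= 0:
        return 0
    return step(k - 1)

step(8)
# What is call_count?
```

Linear recursion stepping by 1: 9 calls from k=8 down to ≤0.

Answer: 9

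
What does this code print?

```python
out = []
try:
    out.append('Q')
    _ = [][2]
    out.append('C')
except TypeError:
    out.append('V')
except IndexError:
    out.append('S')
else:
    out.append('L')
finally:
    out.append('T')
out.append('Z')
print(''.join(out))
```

Execution trace: 'Q' (try body) → 'S' (except IndexError) → 'T' (finally) → 'Z' (after the try/except). Output: QSTZ

Answer: QSTZ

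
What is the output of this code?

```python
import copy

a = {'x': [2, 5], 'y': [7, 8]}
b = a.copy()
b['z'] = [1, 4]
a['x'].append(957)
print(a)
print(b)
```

Key concept: shallow copy of dict with mutable values.
Step by step:
`a = {'x': [2, 5], 'y': [7, 8]}` → a = {'x': [2, 5], 'y': [7, 8]}
`b = a.copy()` → b = {'x': [2, 5], 'y': [7, 8]}
`b['z'] = [1, 4]` → b = {'x': [2, 5], 'y': [7, 8], 'z': [1, 4]}
`a['x'].append(957)` → a = {'x': [2, 5, 957], 'y': [7, 8]}; b = {'x': [2, 5, 957], 'y': [7, 8], 'z': [1, 4]}
`print(a)` → prints {'x': [2, 5, 957], 'y': [7, 8]}
`print(b)` → prints {'x': [2, 5, 957], 'y': [7, 8], 'z': [1, 4]}

Answer:
{'x': [2, 5, 957], 'y': [7, 8]}
{'x': [2, 5, 957], 'y': [7, 8], 'z': [1, 4]}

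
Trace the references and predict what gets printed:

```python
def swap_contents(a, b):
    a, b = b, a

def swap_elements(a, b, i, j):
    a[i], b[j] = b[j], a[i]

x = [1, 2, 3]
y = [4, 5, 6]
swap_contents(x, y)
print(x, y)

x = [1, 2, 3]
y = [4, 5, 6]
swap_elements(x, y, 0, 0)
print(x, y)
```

Key concept: parameter rebinding vs mutation.
Step by step:
`x = [1, 2, 3]` → x = [1, 2, 3]
`y = [4, 5, 6]` → y = [4, 5, 6]
`swap_contents(x, y)` → no visible change to tracked variables
`print(x, y)` → prints [1, 2, 3] [4, 5, 6]
`x = [1, 2, 3]` → x = [1, 2, 3]
`y = [4, 5, 6]` → y = [4, 5, 6]
`swap_elements(x, y, 0, 0)` → x = [4, 2, 3]; y = [1, 5, 6]
`print(x, y)` → prints [4, 2, 3] [1, 5, 6]

Answer:
[1, 2, 3] [4, 5, 6]
[4, 2, 3] [1, 5, 6]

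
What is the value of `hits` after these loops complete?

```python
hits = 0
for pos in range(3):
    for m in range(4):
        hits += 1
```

3 * 4 = 12
`hits` takes the values: 0 → 1 → 2 → 3 → 4 → 5 → 6 → 7 → 8 → 9 → 10 → 11 → 12

Answer: 12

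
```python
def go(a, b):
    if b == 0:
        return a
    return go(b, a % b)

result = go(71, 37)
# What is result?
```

go(71, 37) -> go(37, 34) -> go(34, 3) -> go(3, 1) -> go(1, 0) -> 1

Answer: 1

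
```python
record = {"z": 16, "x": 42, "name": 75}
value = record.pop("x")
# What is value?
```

Trace:
`record = {"z": 16, "x": 42, "name": 75}` → record = {'z': 16, 'x': 42, 'name': 75}
`value = record.pop("x")` → record = {'z': 16, 'name': 75}; value = 42
So value = 42

Answer: 42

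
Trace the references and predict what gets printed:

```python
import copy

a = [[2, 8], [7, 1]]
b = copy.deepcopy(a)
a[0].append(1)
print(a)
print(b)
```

Key concept: deep copy is fully independent.
Step by step:
`a = [[2, 8], [7, 1]]` → a = [[2, 8], [7, 1]]
`b = copy.deepcopy(a)` → b = [[2, 8], [7, 1]]
`a[0].append(1)` → a = [[2, 8, 1], [7, 1]]
`print(a)` → prints [[2, 8, 1], [7, 1]]
`print(b)` → prints [[2, 8], [7, 1]]

Answer:
[[2, 8, 1], [7, 1]]
[[2, 8], [7, 1]]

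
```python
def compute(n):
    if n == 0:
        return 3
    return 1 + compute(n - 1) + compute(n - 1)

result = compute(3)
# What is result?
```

compute(n) = 1 + 2·compute(n-1), compute(0)=3. Closed form: (3+1)·2^3 - 1 = 31.

Answer: 31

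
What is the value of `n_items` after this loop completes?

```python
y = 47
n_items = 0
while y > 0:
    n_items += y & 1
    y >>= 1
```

Count set bits in 47 (binary: 0b101111)
`n_items` takes the values: 0 → 1 → 2 → 3 → 4 → 5

Answer: 5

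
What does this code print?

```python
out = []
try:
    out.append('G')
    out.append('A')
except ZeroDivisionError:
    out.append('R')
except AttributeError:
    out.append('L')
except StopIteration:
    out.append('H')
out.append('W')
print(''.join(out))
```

Execution trace: 'G' (try body) → 'A' (try body, no exception) → 'W' (after the try/except). Output: GAW

Answer: GAW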